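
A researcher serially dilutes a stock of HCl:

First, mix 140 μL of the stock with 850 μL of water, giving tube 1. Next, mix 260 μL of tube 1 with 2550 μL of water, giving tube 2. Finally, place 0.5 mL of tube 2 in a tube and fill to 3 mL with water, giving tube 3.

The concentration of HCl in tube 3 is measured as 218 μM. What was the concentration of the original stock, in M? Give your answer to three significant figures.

0.100 M

Step 1: 140 μL + 850 μL = 990 μL total → factor 990/140 = 7.0714
Step 2: 260 μL + 2550 μL = 2810 μL total → factor 2810/260 = 10.808
Step 3: 0.5 mL brought to 3 mL → factor 3/0.5 = 6
Overall dilution factor = 7.0714 × 10.808 × 6 = 458.55
Stock = 218 μM × 458.55 = 9.996 × 10^4 μM = 0.100 M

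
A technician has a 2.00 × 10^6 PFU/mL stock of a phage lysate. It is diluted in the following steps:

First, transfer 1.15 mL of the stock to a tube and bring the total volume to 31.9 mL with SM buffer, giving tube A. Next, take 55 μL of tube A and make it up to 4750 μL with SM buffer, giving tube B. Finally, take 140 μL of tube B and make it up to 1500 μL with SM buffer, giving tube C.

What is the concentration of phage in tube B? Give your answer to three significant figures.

Step 1: 1.15 mL brought to 31.9 mL → factor 31.9/1.15 = 27.739
Step 2: 55 μL brought to 4750 μL → factor 4750/55 = 86.364
Dilution factor through tube B = 27.739 × 86.364 = 2395.7
[tube B] = 2.00 × 10^6 PFU/mL / 2395.7 = 835 PFU/mL

835 PFU/mL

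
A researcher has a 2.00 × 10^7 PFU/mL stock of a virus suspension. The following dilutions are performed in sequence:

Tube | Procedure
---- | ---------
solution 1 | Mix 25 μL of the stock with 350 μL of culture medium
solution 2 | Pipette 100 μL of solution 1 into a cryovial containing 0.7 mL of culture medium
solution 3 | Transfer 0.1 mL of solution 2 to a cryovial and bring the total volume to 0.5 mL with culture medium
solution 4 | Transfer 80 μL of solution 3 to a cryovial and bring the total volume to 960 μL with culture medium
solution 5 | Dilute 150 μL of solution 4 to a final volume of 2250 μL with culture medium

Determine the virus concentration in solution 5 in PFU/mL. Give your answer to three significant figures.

185 PFU/mL

Step 1: 25 μL + 350 μL = 375 μL total → factor 375/25 = 15
Step 2: 100 μL + 0.7 mL = 800 μL total → factor 800/100 = 8
Step 3: 0.1 mL brought to 0.5 mL → factor 0.5/0.1 = 5
Step 4: 80 μL brought to 960 μL → factor 960/80 = 12
Step 5: 150 μL brought to 2250 μL → factor 2250/150 = 15
Overall dilution factor = 15 × 8 × 5 × 12 × 15 = 1.08 × 10^5
Final = 2.00 × 10^7 PFU/mL / 1.08 × 10^5 = 185 PFU/mL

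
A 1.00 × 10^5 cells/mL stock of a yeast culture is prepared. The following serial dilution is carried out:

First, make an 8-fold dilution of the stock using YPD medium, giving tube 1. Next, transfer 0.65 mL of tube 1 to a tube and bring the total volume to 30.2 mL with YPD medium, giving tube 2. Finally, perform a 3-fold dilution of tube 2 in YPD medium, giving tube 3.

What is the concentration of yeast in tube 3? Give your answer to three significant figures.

89.7 cells/mL

Step 1: 8-fold → factor 8
Step 2: 0.65 mL brought to 30.2 mL → factor 30.2/0.65 = 46.462
Step 3: 3-fold → factor 3
Overall dilution factor = 8 × 46.462 × 3 = 1115.1
Final = 1.00 × 10^5 cells/mL / 1115.1 = 89.7 cells/mL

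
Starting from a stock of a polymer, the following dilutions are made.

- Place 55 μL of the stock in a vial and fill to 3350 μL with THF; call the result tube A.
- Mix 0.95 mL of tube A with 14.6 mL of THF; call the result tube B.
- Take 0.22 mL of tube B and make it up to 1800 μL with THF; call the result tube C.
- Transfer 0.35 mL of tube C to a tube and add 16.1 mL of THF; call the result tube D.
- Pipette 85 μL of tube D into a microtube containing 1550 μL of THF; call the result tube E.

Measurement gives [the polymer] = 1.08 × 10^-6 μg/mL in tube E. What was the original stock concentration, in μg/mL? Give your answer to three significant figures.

Step 1: 55 μL brought to 3350 μL → factor 3350/55 = 60.909
Step 2: 0.95 mL + 14.6 mL = 15.55 mL total → factor 15.55/0.95 = 16.368
Step 3: 0.22 mL brought to 1800 μL → factor 1.8/0.22 = 8.1818
Step 4: 0.35 mL + 16.1 mL = 16.45 mL total → factor 16.45/0.35 = 47
Step 5: 85 μL + 1550 μL = 1635 μL total → factor 1635/85 = 19.235
Overall dilution factor = 60.909 × 16.368 × 8.1818 × 47 × 19.235 = 7.3745 × 10^6
Stock = 1.08 × 10^-6 μg/mL × 7.3745 × 10^6 = 7.96 μg/mL

7.96 μg/mL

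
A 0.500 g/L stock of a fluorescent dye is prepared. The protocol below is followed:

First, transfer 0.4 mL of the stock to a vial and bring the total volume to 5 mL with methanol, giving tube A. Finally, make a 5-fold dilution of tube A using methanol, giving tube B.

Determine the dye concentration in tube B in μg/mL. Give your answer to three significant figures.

8.00 μg/mL

Step 1: 0.4 mL brought to 5 mL → factor 5/0.4 = 12.5
Step 2: 5-fold → factor 5
Overall dilution factor = 12.5 × 5 = 62.5
Final = 0.500 g/L / 62.5 = 0.008000 g/L = 8.00 μg/mL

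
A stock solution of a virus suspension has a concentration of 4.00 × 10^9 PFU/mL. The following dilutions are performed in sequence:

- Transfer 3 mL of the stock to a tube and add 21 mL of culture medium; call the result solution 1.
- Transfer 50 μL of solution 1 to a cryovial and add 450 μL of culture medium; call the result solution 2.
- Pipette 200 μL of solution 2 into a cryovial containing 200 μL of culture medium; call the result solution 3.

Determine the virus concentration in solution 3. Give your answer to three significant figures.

2.50 × 10^7 PFU/mL

Step 1: 3 mL + 21 mL = 24 mL total → factor 24/3 = 8
Step 2: 50 μL + 450 μL = 500 μL total → factor 500/50 = 10
Step 3: 200 μL + 200 μL = 400 μL total → factor 400/200 = 2
Overall dilution factor = 8 × 10 × 2 = 160
Final = 4.00 × 10^9 PFU/mL / 160 = 2.50 × 10^7 PFU/mL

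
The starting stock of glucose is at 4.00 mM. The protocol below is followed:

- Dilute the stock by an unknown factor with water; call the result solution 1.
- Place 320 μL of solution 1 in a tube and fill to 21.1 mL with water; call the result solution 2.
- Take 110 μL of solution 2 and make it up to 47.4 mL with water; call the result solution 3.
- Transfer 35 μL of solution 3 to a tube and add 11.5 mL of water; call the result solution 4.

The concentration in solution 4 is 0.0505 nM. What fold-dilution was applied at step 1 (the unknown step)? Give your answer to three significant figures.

8.46-fold

Step 1: unknown factor x
Step 2: 320 μL brought to 21.1 mL → factor 21100/320 = 65.938
Step 3: 110 μL brought to 47.4 mL → factor 47400/110 = 430.91
Step 4: 35 μL + 11.5 mL = 11535 μL total → factor 11535/35 = 329.57
Product of known-step factors = 9.3641 × 10^6
Overall factor = 4.00 mM / (0.0505 nM) = 7.9208 × 10^7
x = 7.9208 × 10^7 / 9.3641 × 10^6 = 8.46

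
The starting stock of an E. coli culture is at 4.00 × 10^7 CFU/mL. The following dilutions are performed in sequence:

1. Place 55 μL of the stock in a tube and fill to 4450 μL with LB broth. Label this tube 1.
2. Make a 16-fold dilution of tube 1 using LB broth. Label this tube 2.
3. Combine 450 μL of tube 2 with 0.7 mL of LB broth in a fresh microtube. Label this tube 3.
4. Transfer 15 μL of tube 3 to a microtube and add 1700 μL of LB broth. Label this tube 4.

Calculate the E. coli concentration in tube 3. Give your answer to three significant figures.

1.21 × 10^4 CFU/mL

Step 1: 55 μL brought to 4450 μL → factor 4450/55 = 80.909
Step 2: 16-fold → factor 16
Step 3: 450 μL + 0.7 mL = 1150 μL total → factor 1150/450 = 2.5556
Dilution factor through tube 3 = 80.909 × 16 × 2.5556 = 3308.3
[tube 3] = 4.00 × 10^7 CFU/mL / 3308.3 = 1.21 × 10^4 CFU/mL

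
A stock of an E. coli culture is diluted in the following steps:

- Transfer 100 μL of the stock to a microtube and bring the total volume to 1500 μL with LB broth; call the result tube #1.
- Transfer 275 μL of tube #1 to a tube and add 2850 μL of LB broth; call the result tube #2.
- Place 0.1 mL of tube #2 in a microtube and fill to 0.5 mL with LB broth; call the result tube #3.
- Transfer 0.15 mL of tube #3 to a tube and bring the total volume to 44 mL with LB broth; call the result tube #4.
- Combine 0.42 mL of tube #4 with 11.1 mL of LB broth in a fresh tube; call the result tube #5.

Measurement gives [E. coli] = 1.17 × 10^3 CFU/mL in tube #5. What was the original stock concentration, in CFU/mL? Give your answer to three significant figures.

Step 1: 100 μL brought to 1500 μL → factor 1500/100 = 15
Step 2: 275 μL + 2850 μL = 3125 μL total → factor 3125/275 = 11.364
Step 3: 0.1 mL brought to 0.5 mL → factor 0.5/0.1 = 5
Step 4: 0.15 mL brought to 44 mL → factor 44/0.15 = 293.33
Step 5: 0.42 mL + 11.1 mL = 11.52 mL total → factor 11.52/0.42 = 27.429
Overall dilution factor = 15 × 11.364 × 5 × 293.33 × 27.429 = 6.8571 × 10^6
Stock = 1.17 × 10^3 CFU/mL × 6.8571 × 10^6 = 8.02 × 10^9 CFU/mL

8.02 × 10^9 CFU/mL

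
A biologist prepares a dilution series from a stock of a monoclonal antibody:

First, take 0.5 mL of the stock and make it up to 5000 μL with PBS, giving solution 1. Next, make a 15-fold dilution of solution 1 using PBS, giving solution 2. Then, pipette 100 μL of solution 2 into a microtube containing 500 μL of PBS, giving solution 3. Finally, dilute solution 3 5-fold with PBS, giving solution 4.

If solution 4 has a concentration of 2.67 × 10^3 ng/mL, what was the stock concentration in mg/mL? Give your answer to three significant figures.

12.0 mg/mL

Step 1: 0.5 mL brought to 5000 μL → factor 5/0.5 = 10
Step 2: 15-fold → factor 15
Step 3: 100 μL + 500 μL = 600 μL total → factor 600/100 = 6
Step 4: 5-fold → factor 5
Overall dilution factor = 10 × 15 × 6 × 5 = 4500
Stock = 2.67 × 10^3 ng/mL × 4500 = 1.202 × 10^7 ng/mL = 12.0 mg/mL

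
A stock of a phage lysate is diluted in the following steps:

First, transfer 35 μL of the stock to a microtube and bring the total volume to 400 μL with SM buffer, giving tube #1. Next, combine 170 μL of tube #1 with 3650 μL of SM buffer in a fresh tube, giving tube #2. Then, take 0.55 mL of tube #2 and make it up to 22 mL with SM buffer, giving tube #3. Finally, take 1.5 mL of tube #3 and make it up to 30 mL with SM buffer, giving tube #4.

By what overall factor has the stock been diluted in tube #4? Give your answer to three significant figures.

Step 1: 35 μL brought to 400 μL → factor 400/35 = 11.429
Step 2: 170 μL + 3650 μL = 3820 μL total → factor 3820/170 = 22.471
Step 3: 0.55 mL brought to 22 mL → factor 22/0.55 = 40
Step 4: 1.5 mL brought to 30 mL → factor 30/1.5 = 20
Overall dilution factor = 11.429 × 22.471 × 40 × 20 = 2.0545 × 10^5

2.05 × 10^5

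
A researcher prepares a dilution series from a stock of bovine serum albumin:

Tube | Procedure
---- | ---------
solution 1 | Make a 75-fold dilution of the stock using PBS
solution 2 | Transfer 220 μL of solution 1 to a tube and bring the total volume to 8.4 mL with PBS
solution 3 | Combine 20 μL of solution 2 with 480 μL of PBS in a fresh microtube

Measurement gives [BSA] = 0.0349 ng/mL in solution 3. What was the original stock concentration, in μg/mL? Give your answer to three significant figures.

2.50 μg/mL

Step 1: 75-fold → factor 75
Step 2: 220 μL brought to 8.4 mL → factor 8400/220 = 38.182
Step 3: 20 μL + 480 μL = 500 μL total → factor 500/20 = 25
Overall dilution factor = 75 × 38.182 × 25 = 71591
Stock = 0.0349 ng/mL × 71591 = 2499 ng/mL = 2.50 μg/mL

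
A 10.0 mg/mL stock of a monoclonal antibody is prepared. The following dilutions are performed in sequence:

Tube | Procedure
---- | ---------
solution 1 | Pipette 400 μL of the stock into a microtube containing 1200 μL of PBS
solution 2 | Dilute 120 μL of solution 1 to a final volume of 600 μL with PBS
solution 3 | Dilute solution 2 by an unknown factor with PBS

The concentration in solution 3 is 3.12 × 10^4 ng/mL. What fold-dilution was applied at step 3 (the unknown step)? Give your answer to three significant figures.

16.0-fold

Step 1: 400 μL + 1200 μL = 1600 μL total → factor 1600/400 = 4
Step 2: 120 μL brought to 600 μL → factor 600/120 = 5
Step 3: unknown factor x
Product of known-step factors = 20
Overall factor = 10.0 mg/mL / (3.12 × 10^4 ng/mL) = 320.51
x = 320.51 / 20 = 16.0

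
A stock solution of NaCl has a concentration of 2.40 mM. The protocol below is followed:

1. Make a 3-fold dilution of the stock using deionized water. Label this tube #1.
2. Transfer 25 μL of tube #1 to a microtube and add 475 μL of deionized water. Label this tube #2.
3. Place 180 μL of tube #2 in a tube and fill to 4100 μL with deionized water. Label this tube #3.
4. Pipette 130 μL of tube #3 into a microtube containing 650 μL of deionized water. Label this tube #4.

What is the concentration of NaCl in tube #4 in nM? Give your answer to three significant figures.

293 nM

Step 1: 3-fold → factor 3
Step 2: 25 μL + 475 μL = 500 μL total → factor 500/25 = 20
Step 3: 180 μL brought to 4100 μL → factor 4100/180 = 22.778
Step 4: 130 μL + 650 μL = 780 μL total → factor 780/130 = 6
Overall dilution factor = 3 × 20 × 22.778 × 6 = 8200
Final = 2.40 mM / 8200 = 0.0002927 mM = 293 nM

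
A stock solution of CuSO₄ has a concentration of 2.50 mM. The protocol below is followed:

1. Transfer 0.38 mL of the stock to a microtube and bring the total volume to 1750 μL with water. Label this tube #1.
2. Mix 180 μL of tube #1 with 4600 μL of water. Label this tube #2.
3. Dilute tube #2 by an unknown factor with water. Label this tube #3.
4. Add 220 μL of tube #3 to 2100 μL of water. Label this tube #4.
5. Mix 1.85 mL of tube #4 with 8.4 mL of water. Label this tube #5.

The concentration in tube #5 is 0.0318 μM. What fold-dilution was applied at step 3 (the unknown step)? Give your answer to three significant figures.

Step 1: 0.38 mL brought to 1750 μL → factor 1.75/0.38 = 4.6053
Step 2: 180 μL + 4600 μL = 4780 μL total → factor 4780/180 = 26.556
Step 3: unknown factor x
Step 4: 220 μL + 2100 μL = 2320 μL total → factor 2320/220 = 10.545
Step 5: 1.85 mL + 8.4 mL = 10.25 mL total → factor 10.25/1.85 = 5.5405
Product of known-step factors = 7145.4
Overall factor = 2.50 mM / (0.0318 μM) = 78616
x = 78616 / 7145.4 = 11.0

11.0-fold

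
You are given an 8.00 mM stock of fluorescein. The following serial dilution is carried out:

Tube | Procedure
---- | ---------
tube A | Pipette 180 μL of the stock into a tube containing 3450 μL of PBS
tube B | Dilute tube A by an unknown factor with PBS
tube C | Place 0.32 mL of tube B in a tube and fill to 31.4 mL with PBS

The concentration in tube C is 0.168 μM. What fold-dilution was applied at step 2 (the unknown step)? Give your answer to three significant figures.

Step 1: 180 μL + 3450 μL = 3630 μL total → factor 3630/180 = 20.167
Step 2: unknown factor x
Step 3: 0.32 mL brought to 31.4 mL → factor 31.4/0.32 = 98.125
Product of known-step factors = 1978.9
Overall factor = 8.00 mM / (0.168 μM) = 47619
x = 47619 / 1978.9 = 24.1

24.1-fold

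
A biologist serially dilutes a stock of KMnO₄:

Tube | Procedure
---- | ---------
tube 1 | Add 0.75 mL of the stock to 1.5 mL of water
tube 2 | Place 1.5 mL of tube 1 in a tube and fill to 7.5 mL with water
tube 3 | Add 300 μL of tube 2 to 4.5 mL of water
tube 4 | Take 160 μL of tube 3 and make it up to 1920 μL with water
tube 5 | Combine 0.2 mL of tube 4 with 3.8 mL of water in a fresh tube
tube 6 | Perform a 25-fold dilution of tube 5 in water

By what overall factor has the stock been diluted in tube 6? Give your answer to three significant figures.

Step 1: 0.75 mL + 1.5 mL = 2.25 mL total → factor 2.25/0.75 = 3
Step 2: 1.5 mL brought to 7.5 mL → factor 7.5/1.5 = 5
Step 3: 300 μL + 4.5 mL = 4800 μL total → factor 4800/300 = 16
Step 4: 160 μL brought to 1920 μL → factor 1920/160 = 12
Step 5: 0.2 mL + 3.8 mL = 4 mL total → factor 4/0.2 = 20
Step 6: 25-fold → factor 25
Overall dilution factor = 3 × 5 × 16 × 12 × 20 × 25 = 1.44 × 10^6

1.44 × 10^6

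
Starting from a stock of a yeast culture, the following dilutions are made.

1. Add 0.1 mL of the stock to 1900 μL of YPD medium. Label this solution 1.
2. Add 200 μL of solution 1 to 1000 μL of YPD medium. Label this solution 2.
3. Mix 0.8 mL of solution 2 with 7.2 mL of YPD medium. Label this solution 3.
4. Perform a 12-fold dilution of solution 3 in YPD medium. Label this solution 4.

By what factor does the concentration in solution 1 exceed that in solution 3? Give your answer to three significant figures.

60.0

Step 1: 0.1 mL + 1900 μL = 2 mL total → factor 2/0.1 = 20
Step 2: 200 μL + 1000 μL = 1200 μL total → factor 1200/200 = 6
Step 3: 0.8 mL + 7.2 mL = 8 mL total → factor 8/0.8 = 10
Dilution factor to solution 1 = 20; to solution 3 = 1200
[solution 1]/[solution 3] = (factor to solution 3)/(factor to solution 1) = 1200/20 = 60.0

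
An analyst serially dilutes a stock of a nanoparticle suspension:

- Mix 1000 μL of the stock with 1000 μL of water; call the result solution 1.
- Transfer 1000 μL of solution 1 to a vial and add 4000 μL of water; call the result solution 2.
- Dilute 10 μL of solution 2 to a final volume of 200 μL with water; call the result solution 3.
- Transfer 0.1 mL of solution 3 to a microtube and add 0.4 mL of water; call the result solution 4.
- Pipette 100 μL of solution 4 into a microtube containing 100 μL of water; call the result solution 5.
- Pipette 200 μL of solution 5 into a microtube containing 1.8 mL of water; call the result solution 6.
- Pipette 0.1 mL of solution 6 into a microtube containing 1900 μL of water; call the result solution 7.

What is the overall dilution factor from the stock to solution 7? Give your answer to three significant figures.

Step 1: 1000 μL + 1000 μL = 2000 μL total → factor 2000/1000 = 2
Step 2: 1000 μL + 4000 μL = 5000 μL total → factor 5000/1000 = 5
Step 3: 10 μL brought to 200 μL → factor 200/10 = 20
Step 4: 0.1 mL + 0.4 mL = 0.5 mL total → factor 0.5/0.1 = 5
Step 5: 100 μL + 100 μL = 200 μL total → factor 200/100 = 2
Step 6: 200 μL + 1.8 mL = 2000 μL total → factor 2000/200 = 10
Step 7: 0.1 mL + 1900 μL = 2 mL total → factor 2/0.1 = 20
Overall dilution factor = 2 × 5 × 20 × 5 × 2 × 10 × 20 = 4 × 10^5

4.00 × 10^5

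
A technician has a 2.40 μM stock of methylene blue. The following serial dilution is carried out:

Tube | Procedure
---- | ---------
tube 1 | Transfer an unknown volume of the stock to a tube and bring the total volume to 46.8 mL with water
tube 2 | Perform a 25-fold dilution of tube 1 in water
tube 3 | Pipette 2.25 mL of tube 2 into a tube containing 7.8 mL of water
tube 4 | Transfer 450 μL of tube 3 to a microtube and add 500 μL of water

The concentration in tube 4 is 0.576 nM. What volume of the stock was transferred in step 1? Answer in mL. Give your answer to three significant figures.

2.65 mL

Step 1: v brought to 46.8 mL → factor = 46.8 mL/v
Step 2: 25-fold → factor 25
Step 3: 2.25 mL + 7.8 mL = 10.05 mL total → factor 10.05/2.25 = 4.4667
Step 4: 450 μL + 500 μL = 950 μL total → factor 950/450 = 2.1111
Product of known-step factors = 235.74
Overall factor = 2.40 μM / (0.576 nM) = 4166.7
Step-1 factor = 4166.7 / 235.74 = 17.675
v = 46.8 mL / 17.675 = 2.65 mL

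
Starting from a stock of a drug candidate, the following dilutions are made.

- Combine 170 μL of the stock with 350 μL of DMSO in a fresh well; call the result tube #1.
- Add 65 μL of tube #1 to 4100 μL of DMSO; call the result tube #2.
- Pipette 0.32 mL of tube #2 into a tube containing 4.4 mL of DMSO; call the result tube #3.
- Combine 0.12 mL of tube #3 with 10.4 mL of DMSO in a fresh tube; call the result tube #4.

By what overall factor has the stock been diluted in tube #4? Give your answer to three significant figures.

2.53 × 10^5

Step 1: 170 μL + 350 μL = 520 μL total → factor 520/170 = 3.0588
Step 2: 65 μL + 4100 μL = 4165 μL total → factor 4165/65 = 64.077
Step 3: 0.32 mL + 4.4 mL = 4.72 mL total → factor 4.72/0.32 = 14.75
Step 4: 0.12 mL + 10.4 mL = 10.52 mL total → factor 10.52/0.12 = 87.667
Overall dilution factor = 3.0588 × 64.077 × 14.75 × 87.667 = 2.5344 × 10^5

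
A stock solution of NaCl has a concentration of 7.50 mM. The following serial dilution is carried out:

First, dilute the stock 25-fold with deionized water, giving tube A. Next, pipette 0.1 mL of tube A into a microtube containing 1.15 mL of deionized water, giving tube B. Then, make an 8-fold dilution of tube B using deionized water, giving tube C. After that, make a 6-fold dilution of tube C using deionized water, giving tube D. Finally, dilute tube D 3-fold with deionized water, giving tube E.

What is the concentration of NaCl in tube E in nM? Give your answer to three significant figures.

Step 1: 25-fold → factor 25
Step 2: 0.1 mL + 1.15 mL = 1.25 mL total → factor 1.25/0.1 = 12.5
Step 3: 8-fold → factor 8
Step 4: 6-fold → factor 6
Step 5: 3-fold → factor 3
Overall dilution factor = 25 × 12.5 × 8 × 6 × 3 = 45000
Final = 7.50 mM / 45000 = 0.0001667 mM = 167 nM

167 nM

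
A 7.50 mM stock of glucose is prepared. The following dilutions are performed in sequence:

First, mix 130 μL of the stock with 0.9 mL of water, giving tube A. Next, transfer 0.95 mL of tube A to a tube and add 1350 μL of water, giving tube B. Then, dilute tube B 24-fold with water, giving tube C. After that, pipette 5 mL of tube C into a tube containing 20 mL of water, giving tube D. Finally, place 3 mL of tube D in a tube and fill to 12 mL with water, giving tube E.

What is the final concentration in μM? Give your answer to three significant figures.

0.815 μM

Step 1: 130 μL + 0.9 mL = 1030 μL total → factor 1030/130 = 7.9231
Step 2: 0.95 mL + 1350 μL = 2.3 mL total → factor 2.3/0.95 = 2.4211
Step 3: 24-fold → factor 24
Step 4: 5 mL + 20 mL = 25 mL total → factor 25/5 = 5
Step 5: 3 mL brought to 12 mL → factor 12/3 = 4
Overall dilution factor = 7.9231 × 2.4211 × 24 × 5 × 4 = 9207.4
Final = 7.50 mM / 9207.4 = 0.0008146 mM = 0.815 μM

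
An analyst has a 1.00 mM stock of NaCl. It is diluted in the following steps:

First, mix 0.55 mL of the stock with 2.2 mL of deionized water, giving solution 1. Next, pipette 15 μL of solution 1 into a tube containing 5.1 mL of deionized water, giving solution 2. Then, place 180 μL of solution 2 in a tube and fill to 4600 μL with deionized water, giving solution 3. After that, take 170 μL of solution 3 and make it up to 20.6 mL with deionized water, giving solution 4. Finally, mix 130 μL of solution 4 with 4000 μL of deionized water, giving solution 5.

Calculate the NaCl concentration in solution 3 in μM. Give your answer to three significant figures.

Step 1: 0.55 mL + 2.2 mL = 2.75 mL total → factor 2.75/0.55 = 5
Step 2: 15 μL + 5.1 mL = 5115 μL total → factor 5115/15 = 341
Step 3: 180 μL brought to 4600 μL → factor 4600/180 = 25.556
Dilution factor through solution 3 = 5 × 341 × 25.556 = 43572
[solution 3] = 1.00 mM / 43572 = 2.295 × 10^-5 mM = 0.0230 μM

0.0230 μM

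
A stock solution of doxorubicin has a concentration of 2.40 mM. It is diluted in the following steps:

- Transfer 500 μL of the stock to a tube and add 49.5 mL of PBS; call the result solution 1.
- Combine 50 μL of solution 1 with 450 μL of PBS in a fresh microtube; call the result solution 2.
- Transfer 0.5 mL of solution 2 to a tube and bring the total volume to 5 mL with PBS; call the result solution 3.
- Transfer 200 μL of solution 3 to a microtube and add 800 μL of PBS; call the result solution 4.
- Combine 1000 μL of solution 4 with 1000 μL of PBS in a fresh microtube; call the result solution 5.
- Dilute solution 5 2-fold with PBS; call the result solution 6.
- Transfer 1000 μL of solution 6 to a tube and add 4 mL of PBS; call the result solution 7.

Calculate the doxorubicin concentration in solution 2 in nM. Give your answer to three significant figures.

2.40 × 10^3 nM

Step 1: 500 μL + 49.5 mL = 50000 μL total → factor 50000/500 = 100
Step 2: 50 μL + 450 μL = 500 μL total → factor 500/50 = 10
Dilution factor through solution 2 = 100 × 10 = 1000
[solution 2] = 2.40 mM / 1000 = 0.002400 mM = 2.40 × 10^3 nM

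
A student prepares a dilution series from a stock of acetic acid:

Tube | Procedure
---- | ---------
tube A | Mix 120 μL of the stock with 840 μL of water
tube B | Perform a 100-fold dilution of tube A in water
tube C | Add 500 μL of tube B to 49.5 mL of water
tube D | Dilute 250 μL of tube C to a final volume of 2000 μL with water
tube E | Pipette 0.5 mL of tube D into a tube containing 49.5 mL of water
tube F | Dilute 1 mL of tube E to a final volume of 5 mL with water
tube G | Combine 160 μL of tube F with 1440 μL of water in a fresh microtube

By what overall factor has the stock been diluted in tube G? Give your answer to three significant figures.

Step 1: 120 μL + 840 μL = 960 μL total → factor 960/120 = 8
Step 2: 100-fold → factor 100
Step 3: 500 μL + 49.5 mL = 50000 μL total → factor 50000/500 = 100
Step 4: 250 μL brought to 2000 μL → factor 2000/250 = 8
Step 5: 0.5 mL + 49.5 mL = 50 mL total → factor 50/0.5 = 100
Step 6: 1 mL brought to 5 mL → factor 5/1 = 5
Step 7: 160 μL + 1440 μL = 1600 μL total → factor 1600/160 = 10
Overall dilution factor = 8 × 100 × 100 × 8 × 100 × 5 × 10 = 3.2 × 10^9

3.20 × 10^9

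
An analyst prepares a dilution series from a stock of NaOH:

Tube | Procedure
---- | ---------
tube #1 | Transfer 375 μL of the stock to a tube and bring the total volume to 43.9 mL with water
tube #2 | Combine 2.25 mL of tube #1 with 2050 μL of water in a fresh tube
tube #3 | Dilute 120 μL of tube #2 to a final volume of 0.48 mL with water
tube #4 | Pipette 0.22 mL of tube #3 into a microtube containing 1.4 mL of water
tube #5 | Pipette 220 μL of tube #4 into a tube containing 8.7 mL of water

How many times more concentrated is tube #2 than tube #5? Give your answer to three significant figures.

Step 1: 375 μL brought to 43.9 mL → factor 43900/375 = 117.07
Step 2: 2.25 mL + 2050 μL = 4.3 mL total → factor 4.3/2.25 = 1.9111
Step 3: 120 μL brought to 0.48 mL → factor 480/120 = 4
Step 4: 0.22 mL + 1.4 mL = 1.62 mL total → factor 1.62/0.22 = 7.3636
Step 5: 220 μL + 8.7 mL = 8920 μL total → factor 8920/220 = 40.545
Dilution factor to tube #2 = 223.73; to tube #5 = 2.6719 × 10^5
[tube #2]/[tube #5] = (factor to tube #5)/(factor to tube #2) = 2.6719 × 10^5/223.73 = 1.19 × 10^3

1.19 × 10^3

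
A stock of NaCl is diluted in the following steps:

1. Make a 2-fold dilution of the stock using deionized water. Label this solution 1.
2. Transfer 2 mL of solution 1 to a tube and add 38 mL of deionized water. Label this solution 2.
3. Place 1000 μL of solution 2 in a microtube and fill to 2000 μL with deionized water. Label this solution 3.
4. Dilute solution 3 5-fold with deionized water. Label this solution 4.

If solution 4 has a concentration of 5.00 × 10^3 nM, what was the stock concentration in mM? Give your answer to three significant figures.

Step 1: 2-fold → factor 2
Step 2: 2 mL + 38 mL = 40 mL total → factor 40/2 = 20
Step 3: 1000 μL brought to 2000 μL → factor 2000/1000 = 2
Step 4: 5-fold → factor 5
Overall dilution factor = 2 × 20 × 2 × 5 = 400
Stock = 5.00 × 10^3 nM × 400 = 2.000 × 10^6 nM = 2.00 mM

2.00 mM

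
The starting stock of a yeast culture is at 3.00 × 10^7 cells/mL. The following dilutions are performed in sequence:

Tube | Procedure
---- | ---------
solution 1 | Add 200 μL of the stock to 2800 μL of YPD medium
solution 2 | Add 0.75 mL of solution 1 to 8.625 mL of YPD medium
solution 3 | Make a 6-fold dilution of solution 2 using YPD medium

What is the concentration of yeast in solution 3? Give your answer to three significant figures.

2.67 × 10^4 cells/mL

Step 1: 200 μL + 2800 μL = 3000 μL total → factor 3000/200 = 15
Step 2: 0.75 mL + 8.625 mL = 9.375 mL total → factor 9.375/0.75 = 12.5
Step 3: 6-fold → factor 6
Overall dilution factor = 15 × 12.5 × 6 = 1125
Final = 3.00 × 10^7 cells/mL / 1125 = 2.67 × 10^4 cells/mL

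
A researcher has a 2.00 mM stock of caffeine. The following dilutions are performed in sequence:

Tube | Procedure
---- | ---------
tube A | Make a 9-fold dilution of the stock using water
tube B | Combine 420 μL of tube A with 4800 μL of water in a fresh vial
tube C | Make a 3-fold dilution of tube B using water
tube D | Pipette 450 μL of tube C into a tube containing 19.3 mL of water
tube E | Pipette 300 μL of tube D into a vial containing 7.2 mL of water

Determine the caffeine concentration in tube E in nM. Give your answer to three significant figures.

5.43 nM

Step 1: 9-fold → factor 9
Step 2: 420 μL + 4800 μL = 5220 μL total → factor 5220/420 = 12.429
Step 3: 3-fold → factor 3
Step 4: 450 μL + 19.3 mL = 19750 μL total → factor 19750/450 = 43.889
Step 5: 300 μL + 7.2 mL = 7500 μL total → factor 7500/300 = 25
Overall dilution factor = 9 × 12.429 × 3 × 43.889 × 25 = 3.682 × 10^5
Final = 2.00 mM / 3.682 × 10^5 = 5.432 × 10^-6 mM = 5.43 nM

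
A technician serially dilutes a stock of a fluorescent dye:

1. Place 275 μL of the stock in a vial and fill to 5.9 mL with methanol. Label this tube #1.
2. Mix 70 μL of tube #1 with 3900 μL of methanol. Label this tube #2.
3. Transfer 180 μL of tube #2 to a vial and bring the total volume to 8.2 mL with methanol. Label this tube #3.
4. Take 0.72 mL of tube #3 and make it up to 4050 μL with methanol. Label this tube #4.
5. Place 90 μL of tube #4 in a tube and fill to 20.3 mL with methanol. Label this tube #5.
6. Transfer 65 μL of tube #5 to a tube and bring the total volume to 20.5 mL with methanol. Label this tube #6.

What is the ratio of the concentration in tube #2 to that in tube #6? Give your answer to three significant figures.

Step 1: 275 μL brought to 5.9 mL → factor 5900/275 = 21.455
Step 2: 70 μL + 3900 μL = 3970 μL total → factor 3970/70 = 56.714
Step 3: 180 μL brought to 8.2 mL → factor 8200/180 = 45.556
Step 4: 0.72 mL brought to 4050 μL → factor 4.05/0.72 = 5.625
Step 5: 90 μL brought to 20.3 mL → factor 20300/90 = 225.56
Step 6: 65 μL brought to 20.5 mL → factor 20500/65 = 315.38
Dilution factor to tube #2 = 1216.8; to tube #6 = 2.218 × 10^10
[tube #2]/[tube #6] = (factor to tube #6)/(factor to tube #2) = 2.218 × 10^10/1216.8 = 1.82 × 10^7

1.82 × 10^7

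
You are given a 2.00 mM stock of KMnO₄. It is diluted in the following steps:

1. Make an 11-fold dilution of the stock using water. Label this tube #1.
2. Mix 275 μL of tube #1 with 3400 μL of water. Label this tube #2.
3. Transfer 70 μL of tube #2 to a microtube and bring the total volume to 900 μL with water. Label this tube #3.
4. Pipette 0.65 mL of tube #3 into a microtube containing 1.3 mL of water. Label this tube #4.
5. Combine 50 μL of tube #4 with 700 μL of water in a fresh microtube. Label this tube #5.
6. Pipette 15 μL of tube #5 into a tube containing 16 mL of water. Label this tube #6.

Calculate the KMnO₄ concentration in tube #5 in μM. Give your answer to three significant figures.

0.0235 μM

Step 1: 11-fold → factor 11
Step 2: 275 μL + 3400 μL = 3675 μL total → factor 3675/275 = 13.364
Step 3: 70 μL brought to 900 μL → factor 900/70 = 12.857
Step 4: 0.65 mL + 1.3 mL = 1.95 mL total → factor 1.95/0.65 = 3
Step 5: 50 μL + 700 μL = 750 μL total → factor 750/50 = 15
Dilution factor through tube #5 = 11 × 13.364 × 12.857 × 3 × 15 = 85050
[tube #5] = 2.00 mM / 85050 = 2.352 × 10^-5 mM = 0.0235 μM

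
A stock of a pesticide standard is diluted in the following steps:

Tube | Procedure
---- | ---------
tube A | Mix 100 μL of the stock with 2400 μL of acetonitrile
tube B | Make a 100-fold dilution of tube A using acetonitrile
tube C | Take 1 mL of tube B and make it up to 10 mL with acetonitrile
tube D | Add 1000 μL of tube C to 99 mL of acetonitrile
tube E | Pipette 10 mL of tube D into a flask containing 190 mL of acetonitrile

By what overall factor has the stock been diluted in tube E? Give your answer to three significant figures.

5.00 × 10^7

Step 1: 100 μL + 2400 μL = 2500 μL total → factor 2500/100 = 25
Step 2: 100-fold → factor 100
Step 3: 1 mL brought to 10 mL → factor 10/1 = 10
Step 4: 1000 μL + 99 mL = 1 × 10^5 μL total → factor 1 × 10^5/1000 = 100
Step 5: 10 mL + 190 mL = 200 mL total → factor 200/10 = 20
Overall dilution factor = 25 × 100 × 10 × 100 × 20 = 5 × 10^7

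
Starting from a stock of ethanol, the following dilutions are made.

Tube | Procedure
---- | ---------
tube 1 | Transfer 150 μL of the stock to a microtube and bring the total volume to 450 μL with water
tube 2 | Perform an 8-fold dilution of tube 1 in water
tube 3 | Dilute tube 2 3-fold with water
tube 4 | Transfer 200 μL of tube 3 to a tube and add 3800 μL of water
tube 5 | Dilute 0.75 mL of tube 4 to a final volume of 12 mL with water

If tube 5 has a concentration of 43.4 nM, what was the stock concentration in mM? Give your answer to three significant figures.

Step 1: 150 μL brought to 450 μL → factor 450/150 = 3
Step 2: 8-fold → factor 8
Step 3: 3-fold → factor 3
Step 4: 200 μL + 3800 μL = 4000 μL total → factor 4000/200 = 20
Step 5: 0.75 mL brought to 12 mL → factor 12/0.75 = 16
Overall dilution factor = 3 × 8 × 3 × 20 × 16 = 23040
Stock = 43.4 nM × 23040 = 9.999 × 10^5 nM = 1.00 mM

1.00 mM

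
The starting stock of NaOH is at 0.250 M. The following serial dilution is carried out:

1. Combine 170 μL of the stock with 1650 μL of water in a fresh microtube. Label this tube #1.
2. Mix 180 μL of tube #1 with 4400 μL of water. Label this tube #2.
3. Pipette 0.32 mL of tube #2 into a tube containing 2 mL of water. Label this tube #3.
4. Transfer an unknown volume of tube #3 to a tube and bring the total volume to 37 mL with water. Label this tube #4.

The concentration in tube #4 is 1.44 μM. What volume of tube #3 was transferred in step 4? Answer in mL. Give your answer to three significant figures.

Step 1: 170 μL + 1650 μL = 1820 μL total → factor 1820/170 = 10.706
Step 2: 180 μL + 4400 μL = 4580 μL total → factor 4580/180 = 25.444
Step 3: 0.32 mL + 2 mL = 2.32 mL total → factor 2.32/0.32 = 7.25
Step 4: v brought to 37 mL → factor = 37 mL/v
Product of known-step factors = 1974.9
Overall factor = 0.250 M / (1.44 μM) = 1.7361 × 10^5
Step-4 factor = 1.7361 × 10^5 / 1974.9 = 87.907
v = 37 mL / 87.907 = 0.421 mL

0.421 mL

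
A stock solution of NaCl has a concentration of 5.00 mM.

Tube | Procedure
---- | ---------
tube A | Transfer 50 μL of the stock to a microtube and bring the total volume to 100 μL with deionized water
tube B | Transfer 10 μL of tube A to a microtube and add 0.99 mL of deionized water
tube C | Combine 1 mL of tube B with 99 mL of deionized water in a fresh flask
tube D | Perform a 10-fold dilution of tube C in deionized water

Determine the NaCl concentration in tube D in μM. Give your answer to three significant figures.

Step 1: 50 μL brought to 100 μL → factor 100/50 = 2
Step 2: 10 μL + 0.99 mL = 1000 μL total → factor 1000/10 = 100
Step 3: 1 mL + 99 mL = 100 mL total → factor 100/1 = 100
Step 4: 10-fold → factor 10
Overall dilution factor = 2 × 100 × 100 × 10 = 2 × 10^5
Final = 5.00 mM / 2 × 10^5 = 2.500 × 10^-5 mM = 0.0250 μM

0.0250 μM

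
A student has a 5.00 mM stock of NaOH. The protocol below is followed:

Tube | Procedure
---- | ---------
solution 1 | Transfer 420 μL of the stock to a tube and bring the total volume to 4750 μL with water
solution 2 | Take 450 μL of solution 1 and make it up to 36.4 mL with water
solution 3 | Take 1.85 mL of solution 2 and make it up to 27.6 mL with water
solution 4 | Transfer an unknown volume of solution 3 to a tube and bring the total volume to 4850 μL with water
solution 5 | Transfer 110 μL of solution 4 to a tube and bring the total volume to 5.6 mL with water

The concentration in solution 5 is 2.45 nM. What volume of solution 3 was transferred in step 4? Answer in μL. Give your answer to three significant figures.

1.65 × 10^3 μL

Step 1: 420 μL brought to 4750 μL → factor 4750/420 = 11.31
Step 2: 450 μL brought to 36.4 mL → factor 36400/450 = 80.889
Step 3: 1.85 mL brought to 27.6 mL → factor 27.6/1.85 = 14.919
Step 4: v brought to 4850 μL → factor = 4850 μL/v
Step 5: 110 μL brought to 5.6 mL → factor 5600/110 = 50.909
Product of known-step factors = 6.9481 × 10^5
Overall factor = 5.00 mM / (2.45 nM) = 2.0408 × 10^6
Step-4 factor = 2.0408 × 10^6 / 6.9481 × 10^5 = 2.9372
v = 4850 μL / 2.9372 = 1.65 × 10^3 μL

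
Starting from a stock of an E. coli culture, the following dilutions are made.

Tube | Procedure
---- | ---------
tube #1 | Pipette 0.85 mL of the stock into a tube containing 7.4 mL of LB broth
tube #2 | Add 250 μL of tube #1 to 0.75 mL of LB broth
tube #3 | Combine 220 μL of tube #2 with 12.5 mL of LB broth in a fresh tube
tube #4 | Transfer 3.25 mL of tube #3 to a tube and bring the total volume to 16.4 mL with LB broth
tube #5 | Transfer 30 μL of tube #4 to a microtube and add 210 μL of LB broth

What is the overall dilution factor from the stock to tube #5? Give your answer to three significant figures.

9.06 × 10^4

Step 1: 0.85 mL + 7.4 mL = 8.25 mL total → factor 8.25/0.85 = 9.7059
Step 2: 250 μL + 0.75 mL = 1000 μL total → factor 1000/250 = 4
Step 3: 220 μL + 12.5 mL = 12720 μL total → factor 12720/220 = 57.818
Step 4: 3.25 mL brought to 16.4 mL → factor 16.4/3.25 = 5.0462
Step 5: 30 μL + 210 μL = 240 μL total → factor 240/30 = 8
Overall dilution factor = 9.7059 × 4 × 57.818 × 5.0462 × 8 = 90617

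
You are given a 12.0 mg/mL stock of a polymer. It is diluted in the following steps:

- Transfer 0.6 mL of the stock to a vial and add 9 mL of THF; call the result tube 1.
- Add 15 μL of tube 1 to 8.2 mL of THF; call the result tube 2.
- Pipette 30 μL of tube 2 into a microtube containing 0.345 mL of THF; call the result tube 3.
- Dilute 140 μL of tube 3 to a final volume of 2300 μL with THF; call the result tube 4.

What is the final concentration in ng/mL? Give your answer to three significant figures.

Step 1: 0.6 mL + 9 mL = 9.6 mL total → factor 9.6/0.6 = 16
Step 2: 15 μL + 8.2 mL = 8215 μL total → factor 8215/15 = 547.67
Step 3: 30 μL + 0.345 mL = 375 μL total → factor 375/30 = 12.5
Step 4: 140 μL brought to 2300 μL → factor 2300/140 = 16.429
Overall dilution factor = 16 × 547.67 × 12.5 × 16.429 = 1.7995 × 10^6
Final = 12.0 mg/mL / 1.7995 × 10^6 = 6.669 × 10^-6 mg/mL = 6.67 ng/mL

6.67 ng/mL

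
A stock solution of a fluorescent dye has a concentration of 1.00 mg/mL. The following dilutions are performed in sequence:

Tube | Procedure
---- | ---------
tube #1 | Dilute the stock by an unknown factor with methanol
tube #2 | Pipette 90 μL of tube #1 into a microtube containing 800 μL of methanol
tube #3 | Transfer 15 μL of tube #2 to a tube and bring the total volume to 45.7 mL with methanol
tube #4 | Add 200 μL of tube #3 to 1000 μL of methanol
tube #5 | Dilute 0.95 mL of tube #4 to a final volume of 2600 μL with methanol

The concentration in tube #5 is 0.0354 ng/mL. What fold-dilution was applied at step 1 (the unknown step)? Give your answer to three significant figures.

Step 1: unknown factor x
Step 2: 90 μL + 800 μL = 890 μL total → factor 890/90 = 9.8889
Step 3: 15 μL brought to 45.7 mL → factor 45700/15 = 3046.7
Step 4: 200 μL + 1000 μL = 1200 μL total → factor 1200/200 = 6
Step 5: 0.95 mL brought to 2600 μL → factor 2.6/0.95 = 2.7368
Product of known-step factors = 4.9474 × 10^5
Overall factor = 1.00 mg/mL / (0.0354 ng/mL) = 2.8249 × 10^7
x = 2.8249 × 10^7 / 4.9474 × 10^5 = 57.1

57.1-fold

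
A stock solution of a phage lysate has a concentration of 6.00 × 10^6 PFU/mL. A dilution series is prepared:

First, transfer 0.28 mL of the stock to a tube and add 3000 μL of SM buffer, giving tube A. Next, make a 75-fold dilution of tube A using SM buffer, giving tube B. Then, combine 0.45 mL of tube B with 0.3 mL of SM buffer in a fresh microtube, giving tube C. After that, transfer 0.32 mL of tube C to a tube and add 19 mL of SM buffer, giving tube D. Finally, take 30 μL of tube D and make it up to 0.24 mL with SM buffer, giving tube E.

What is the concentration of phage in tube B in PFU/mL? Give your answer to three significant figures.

6.83 × 10^3 PFU/mL

Step 1: 0.28 mL + 3000 μL = 3.28 mL total → factor 3.28/0.28 = 11.714
Step 2: 75-fold → factor 75
Dilution factor through tube B = 11.714 × 75 = 878.57
[tube B] = 6.00 × 10^6 PFU/mL / 878.57 = 6.83 × 10^3 PFU/mL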